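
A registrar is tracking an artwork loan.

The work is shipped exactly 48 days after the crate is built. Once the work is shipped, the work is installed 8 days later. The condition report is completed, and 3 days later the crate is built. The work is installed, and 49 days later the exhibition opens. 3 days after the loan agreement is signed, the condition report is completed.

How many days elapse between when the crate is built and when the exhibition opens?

Causal path: the crate is built → the work is shipped → the work is installed → the exhibition opens.
Total delay along the path: 48 + 8 + 49 = 105 days.

105 days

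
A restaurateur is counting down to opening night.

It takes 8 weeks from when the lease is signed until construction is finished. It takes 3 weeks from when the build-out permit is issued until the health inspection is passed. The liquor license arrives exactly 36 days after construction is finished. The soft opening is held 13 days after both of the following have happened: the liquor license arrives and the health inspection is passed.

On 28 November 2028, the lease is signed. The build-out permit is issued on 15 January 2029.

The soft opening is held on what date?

The lease is signed: Nov 28, 2028.
Construction is finished: Nov 28, 2028 + 8 weeks = Jan 23, 2029.
The liquor license arrives: Jan 23, 2029 + 36 days = Feb 28, 2029.
The build-out permit is issued: Jan 15, 2029.
The health inspection is passed: Jan 15, 2029 + 3 weeks = Feb 5, 2029.
Both prerequisites met — the liquor license arrives (Feb 28, 2029), the health inspection is passed (Feb 5, 2029); the later is Feb 28, 2029.
The soft opening is held: Feb 28, 2029 + 13 days = Mar 13, 2029.

13 March 2029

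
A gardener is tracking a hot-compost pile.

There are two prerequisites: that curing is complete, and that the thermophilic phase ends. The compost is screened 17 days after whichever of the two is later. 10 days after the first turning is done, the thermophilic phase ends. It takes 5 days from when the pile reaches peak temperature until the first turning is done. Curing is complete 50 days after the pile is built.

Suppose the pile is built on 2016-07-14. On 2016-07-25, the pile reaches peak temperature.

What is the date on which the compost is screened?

2016-09-19

The pile is built: Jul 14, 2016.
Curing is complete: Jul 14, 2016 + 50 days = Sep 2, 2016.
The pile reaches peak temperature: Jul 25, 2016.
The first turning is done: Jul 25, 2016 + 5 days = Jul 30, 2016.
The thermophilic phase ends: Jul 30, 2016 + 10 days = Aug 9, 2016.
Both prerequisites met — curing is complete (Sep 2, 2016), the thermophilic phase ends (Aug 9, 2016); the later is Sep 2, 2016.
The compost is screened: Sep 2, 2016 + 17 days = Sep 19, 2016.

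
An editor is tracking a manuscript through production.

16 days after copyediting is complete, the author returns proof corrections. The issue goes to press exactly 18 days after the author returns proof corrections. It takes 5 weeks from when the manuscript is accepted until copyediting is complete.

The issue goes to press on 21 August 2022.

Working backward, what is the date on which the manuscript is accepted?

13 June 2022

The issue goes to press: Aug 21, 2022.
The author returns proof corrections: Aug 21, 2022 − 18 days = Aug 3, 2022.
Copyediting is complete: Aug 3, 2022 − 16 days = Jul 18, 2022.
The manuscript is accepted: Jul 18, 2022 − 5 weeks = Jun 13, 2022.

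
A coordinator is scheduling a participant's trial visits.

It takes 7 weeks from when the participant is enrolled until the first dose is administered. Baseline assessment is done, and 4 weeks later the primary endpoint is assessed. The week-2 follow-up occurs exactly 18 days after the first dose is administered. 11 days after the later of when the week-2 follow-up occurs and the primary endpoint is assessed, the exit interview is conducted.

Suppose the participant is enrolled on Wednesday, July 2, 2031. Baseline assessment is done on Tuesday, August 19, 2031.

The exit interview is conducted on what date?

Saturday, September 27, 2031

The participant is enrolled: Jul 2, 2031.
The first dose is administered: Jul 2, 2031 + 7 weeks = Aug 20, 2031.
The week-2 follow-up occurs: Aug 20, 2031 + 18 days = Sep 7, 2031.
Baseline assessment is done: Aug 19, 2031.
The primary endpoint is assessed: Aug 19, 2031 + 4 weeks = Sep 16, 2031.
Both prerequisites met — the week-2 follow-up occurs (Sep 7, 2031), the primary endpoint is assessed (Sep 16, 2031); the later is Sep 16, 2031.
The exit interview is conducted: Sep 16, 2031 + 11 days = Sep 27, 2031.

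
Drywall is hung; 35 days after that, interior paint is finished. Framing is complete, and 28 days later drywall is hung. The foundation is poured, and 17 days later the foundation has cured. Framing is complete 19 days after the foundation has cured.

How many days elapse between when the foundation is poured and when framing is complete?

Causal path: the foundation is poured → the foundation has cured → framing is complete.
Total delay along the path: 17 + 19 = 36 days.

36 days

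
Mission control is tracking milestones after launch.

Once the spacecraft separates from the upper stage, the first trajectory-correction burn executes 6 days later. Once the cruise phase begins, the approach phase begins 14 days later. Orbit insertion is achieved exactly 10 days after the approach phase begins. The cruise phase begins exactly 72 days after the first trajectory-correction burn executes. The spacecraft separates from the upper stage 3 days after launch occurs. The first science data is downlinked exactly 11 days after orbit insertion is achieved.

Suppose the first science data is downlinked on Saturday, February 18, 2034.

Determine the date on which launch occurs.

The first science data is downlinked: Feb 18, 2034.
Orbit insertion is achieved: Feb 18, 2034 − 11 days = Feb 7, 2034.
The approach phase begins: Feb 7, 2034 − 10 days = Jan 28, 2034.
The cruise phase begins: Jan 28, 2034 − 14 days = Jan 14, 2034.
The first trajectory-correction burn executes: Jan 14, 2034 − 72 days = Nov 3, 2033.
The spacecraft separates from the upper stage: Nov 3, 2033 − 6 days = Oct 28, 2033.
Launch occurs: Oct 28, 2033 − 3 days = Oct 25, 2033.

Tuesday, October 25, 2033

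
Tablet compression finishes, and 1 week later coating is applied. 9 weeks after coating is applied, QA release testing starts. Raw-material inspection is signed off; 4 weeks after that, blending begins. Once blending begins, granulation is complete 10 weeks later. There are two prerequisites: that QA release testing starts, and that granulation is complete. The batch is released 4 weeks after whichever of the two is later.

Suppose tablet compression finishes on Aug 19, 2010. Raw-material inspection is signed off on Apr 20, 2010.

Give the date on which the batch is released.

Nov 25, 2010

Tablet compression finishes: Aug 19, 2010.
Coating is applied: Aug 19, 2010 + 1 week = Aug 26, 2010.
QA release testing starts: Aug 26, 2010 + 9 weeks = Oct 28, 2010.
Raw-material inspection is signed off: Apr 20, 2010.
Blending begins: Apr 20, 2010 + 4 weeks = May 18, 2010.
Granulation is complete: May 18, 2010 + 10 weeks = Jul 27, 2010.
Both prerequisites met — QA release testing starts (Oct 28, 2010), granulation is complete (Jul 27, 2010); the later is Oct 28, 2010.
The batch is released: Oct 28, 2010 + 4 weeks = Nov 25, 2010.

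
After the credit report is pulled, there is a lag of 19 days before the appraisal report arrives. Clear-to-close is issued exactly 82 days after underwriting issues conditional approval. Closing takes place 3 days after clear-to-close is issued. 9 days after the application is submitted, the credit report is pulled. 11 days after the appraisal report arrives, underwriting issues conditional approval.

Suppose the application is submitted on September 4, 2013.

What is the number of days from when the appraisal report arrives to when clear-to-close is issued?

93 days

Causal path: the appraisal report arrives → underwriting issues conditional approval → clear-to-close is issued.
Total delay along the path: 11 + 82 = 93 days.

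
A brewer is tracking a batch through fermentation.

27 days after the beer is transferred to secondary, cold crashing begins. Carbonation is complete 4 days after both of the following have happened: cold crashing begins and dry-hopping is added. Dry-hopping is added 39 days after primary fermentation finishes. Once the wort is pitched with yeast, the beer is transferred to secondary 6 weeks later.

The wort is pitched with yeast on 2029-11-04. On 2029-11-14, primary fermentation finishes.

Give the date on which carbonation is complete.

The wort is pitched with yeast: Nov 4, 2029.
The beer is transferred to secondary: Nov 4, 2029 + 6 weeks = Dec 16, 2029.
Cold crashing begins: Dec 16, 2029 + 27 days = Jan 12, 2030.
Primary fermentation finishes: Nov 14, 2029.
Dry-hopping is added: Nov 14, 2029 + 39 days = Dec 23, 2029.
Both prerequisites met — cold crashing begins (Jan 12, 2030), dry-hopping is added (Dec 23, 2029); the later is Jan 12, 2030.
Carbonation is complete: Jan 12, 2030 + 4 days = Jan 16, 2030.

2030-01-16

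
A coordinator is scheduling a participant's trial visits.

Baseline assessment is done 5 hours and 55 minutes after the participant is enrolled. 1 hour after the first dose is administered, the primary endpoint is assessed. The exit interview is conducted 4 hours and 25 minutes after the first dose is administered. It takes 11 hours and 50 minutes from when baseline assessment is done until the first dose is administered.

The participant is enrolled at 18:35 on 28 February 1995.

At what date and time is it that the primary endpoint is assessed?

13:20 on 1 March 1995

The participant is enrolled: 18:35 Feb 28, 1995.
Baseline assessment is done: 18:35 Feb 28, 1995 + 5h55m = 00:30 Mar 1, 1995.
The first dose is administered: 00:30 Mar 1, 1995 + 11h50m = 12:20 Mar 1, 1995.
The primary endpoint is assessed: 12:20 Mar 1, 1995 + 1h = 13:20 Mar 1, 1995.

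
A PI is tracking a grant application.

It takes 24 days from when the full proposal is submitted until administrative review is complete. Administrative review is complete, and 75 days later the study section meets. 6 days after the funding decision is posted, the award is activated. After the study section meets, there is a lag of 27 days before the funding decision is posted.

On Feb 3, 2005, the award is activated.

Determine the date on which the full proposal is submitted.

The award is activated: Feb 3, 2005.
The funding decision is posted: Feb 3, 2005 − 6 days = Jan 28, 2005.
The study section meets: Jan 28, 2005 − 27 days = Jan 1, 2005.
Administrative review is complete: Jan 1, 2005 − 75 days = Oct 18, 2004.
The full proposal is submitted: Oct 18, 2004 − 24 days = Sep 24, 2004.

Sep 24, 2004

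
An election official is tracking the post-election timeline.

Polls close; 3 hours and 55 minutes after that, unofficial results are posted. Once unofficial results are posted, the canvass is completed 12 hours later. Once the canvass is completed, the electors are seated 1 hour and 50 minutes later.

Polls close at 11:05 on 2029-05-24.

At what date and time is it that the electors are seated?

04:50 on 2029-05-25

Polls close: 11:05 May 24, 2029.
Unofficial results are posted: 11:05 May 24, 2029 + 3h55m = 15:00 May 24, 2029.
The canvass is completed: 15:00 May 24, 2029 + 12h = 03:00 May 25, 2029.
The electors are seated: 03:00 May 25, 2029 + 1h50m = 04:50 May 25, 2029.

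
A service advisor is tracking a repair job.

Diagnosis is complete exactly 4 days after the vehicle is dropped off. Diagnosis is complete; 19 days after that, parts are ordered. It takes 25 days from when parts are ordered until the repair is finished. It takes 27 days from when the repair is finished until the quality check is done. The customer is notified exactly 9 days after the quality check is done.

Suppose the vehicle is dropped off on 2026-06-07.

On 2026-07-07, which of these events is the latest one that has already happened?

Parts are ordered

The vehicle is dropped off: Jun 7, 2026.
Diagnosis is complete: Jun 7, 2026 + 4 days = Jun 11, 2026.
Parts are ordered: Jun 11, 2026 + 19 days = Jun 30, 2026.
The repair is finished: Jun 30, 2026 + 25 days = Jul 25, 2026.
The quality check is done: Jul 25, 2026 + 27 days = Aug 21, 2026.
The customer is notified: Aug 21, 2026 + 9 days = Aug 30, 2026.
Jul 7, 2026 falls between when parts are ordered (Jun 30, 2026) and when the repair is finished (Jul 25, 2026).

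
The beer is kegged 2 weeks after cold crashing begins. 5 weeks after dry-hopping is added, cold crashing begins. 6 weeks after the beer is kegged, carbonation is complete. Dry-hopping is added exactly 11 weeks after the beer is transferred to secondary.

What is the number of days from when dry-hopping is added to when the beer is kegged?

Causal path: dry-hopping is added → cold crashing begins → the beer is kegged.
Total delay along the path: 5 + 2 weeks = 7 weeks = 49 days.

49 days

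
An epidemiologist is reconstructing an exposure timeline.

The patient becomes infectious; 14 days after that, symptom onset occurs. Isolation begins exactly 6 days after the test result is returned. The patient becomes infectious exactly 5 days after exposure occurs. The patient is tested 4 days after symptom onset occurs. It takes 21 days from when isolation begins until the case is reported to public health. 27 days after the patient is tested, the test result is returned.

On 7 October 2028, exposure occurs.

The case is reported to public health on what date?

Exposure occurs: Oct 7, 2028.
The patient becomes infectious: Oct 7, 2028 + 5 days = Oct 12, 2028.
Symptom onset occurs: Oct 12, 2028 + 14 days = Oct 26, 2028.
The patient is tested: Oct 26, 2028 + 4 days = Oct 30, 2028.
The test result is returned: Oct 30, 2028 + 27 days = Nov 26, 2028.
Isolation begins: Nov 26, 2028 + 6 days = Dec 2, 2028.
The case is reported to public health: Dec 2, 2028 + 21 days = Dec 23, 2028.

23 December 2028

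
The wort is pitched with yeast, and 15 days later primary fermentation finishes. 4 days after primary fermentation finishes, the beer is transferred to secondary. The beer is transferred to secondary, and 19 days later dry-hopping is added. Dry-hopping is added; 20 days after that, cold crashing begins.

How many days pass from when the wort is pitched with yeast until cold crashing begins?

58 days

Causal path: the wort is pitched with yeast → primary fermentation finishes → the beer is transferred to secondary → dry-hopping is added → cold crashing begins.
Total delay along the path: 15 + 4 + 19 + 20 = 58 days.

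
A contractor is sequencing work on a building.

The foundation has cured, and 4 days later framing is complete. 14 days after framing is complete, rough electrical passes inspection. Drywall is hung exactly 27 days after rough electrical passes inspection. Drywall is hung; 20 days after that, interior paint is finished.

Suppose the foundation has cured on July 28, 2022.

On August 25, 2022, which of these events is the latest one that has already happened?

The foundation has cured: Jul 28, 2022.
Framing is complete: Jul 28, 2022 + 4 days = Aug 1, 2022.
Rough electrical passes inspection: Aug 1, 2022 + 14 days = Aug 15, 2022.
Drywall is hung: Aug 15, 2022 + 27 days = Sep 11, 2022.
Interior paint is finished: Sep 11, 2022 + 20 days = Oct 1, 2022.
Aug 25, 2022 falls between when rough electrical passes inspection (Aug 15, 2022) and when drywall is hung (Sep 11, 2022).

Rough electrical passes inspection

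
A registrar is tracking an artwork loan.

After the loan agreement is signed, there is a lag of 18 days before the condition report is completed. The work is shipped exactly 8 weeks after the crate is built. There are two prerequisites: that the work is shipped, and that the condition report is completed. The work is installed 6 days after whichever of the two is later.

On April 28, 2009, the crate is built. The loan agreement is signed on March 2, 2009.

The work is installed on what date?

The crate is built: Apr 28, 2009.
The work is shipped: Apr 28, 2009 + 8 weeks = Jun 23, 2009.
The loan agreement is signed: Mar 2, 2009.
The condition report is completed: Mar 2, 2009 + 18 days = Mar 20, 2009.
Both prerequisites met — the work is shipped (Jun 23, 2009), the condition report is completed (Mar 20, 2009); the later is Jun 23, 2009.
The work is installed: Jun 23, 2009 + 6 days = Jun 29, 2009.

June 29, 2009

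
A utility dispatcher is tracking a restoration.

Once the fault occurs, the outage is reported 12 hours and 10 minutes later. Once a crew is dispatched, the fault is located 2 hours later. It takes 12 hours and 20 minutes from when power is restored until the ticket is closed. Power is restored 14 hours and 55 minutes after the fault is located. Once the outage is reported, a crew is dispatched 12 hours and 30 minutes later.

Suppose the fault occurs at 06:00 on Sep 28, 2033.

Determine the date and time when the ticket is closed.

11:55 on Sep 30, 2033

The fault occurs: 06:00 Sep 28, 2033.
The outage is reported: 06:00 Sep 28, 2033 + 12h10m = 18:10 Sep 28, 2033.
A crew is dispatched: 18:10 Sep 28, 2033 + 12h30m = 06:40 Sep 29, 2033.
The fault is located: 06:40 Sep 29, 2033 + 2h = 08:40 Sep 29, 2033.
Power is restored: 08:40 Sep 29, 2033 + 14h55m = 23:35 Sep 29, 2033.
The ticket is closed: 23:35 Sep 29, 2033 + 12h20m = 11:55 Sep 30, 2033.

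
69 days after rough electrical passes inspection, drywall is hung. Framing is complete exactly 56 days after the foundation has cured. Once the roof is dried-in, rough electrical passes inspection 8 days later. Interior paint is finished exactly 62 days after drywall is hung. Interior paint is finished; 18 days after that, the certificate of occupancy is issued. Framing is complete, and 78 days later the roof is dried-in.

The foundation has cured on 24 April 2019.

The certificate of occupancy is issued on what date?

The foundation has cured: Apr 24, 2019.
Framing is complete: Apr 24, 2019 + 56 days = Jun 19, 2019.
The roof is dried-in: Jun 19, 2019 + 78 days = Sep 5, 2019.
Rough electrical passes inspection: Sep 5, 2019 + 8 days = Sep 13, 2019.
Drywall is hung: Sep 13, 2019 + 69 days = Nov 21, 2019.
Interior paint is finished: Nov 21, 2019 + 62 days = Jan 22, 2020.
The certificate of occupancy is issued: Jan 22, 2020 + 18 days = Feb 9, 2020.

9 February 2020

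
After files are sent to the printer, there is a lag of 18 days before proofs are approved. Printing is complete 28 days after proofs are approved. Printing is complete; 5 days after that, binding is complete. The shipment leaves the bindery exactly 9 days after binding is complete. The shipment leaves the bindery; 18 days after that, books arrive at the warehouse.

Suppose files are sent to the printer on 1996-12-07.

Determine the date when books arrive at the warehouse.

Files are sent to the printer: Dec 7, 1996.
Proofs are approved: Dec 7, 1996 + 18 days = Dec 25, 1996.
Printing is complete: Dec 25, 1996 + 28 days = Jan 22, 1997.
Binding is complete: Jan 22, 1997 + 5 days = Jan 27, 1997.
The shipment leaves the bindery: Jan 27, 1997 + 9 days = Feb 5, 1997.
Books arrive at the warehouse: Feb 5, 1997 + 18 days = Feb 23, 1997.

1997-02-23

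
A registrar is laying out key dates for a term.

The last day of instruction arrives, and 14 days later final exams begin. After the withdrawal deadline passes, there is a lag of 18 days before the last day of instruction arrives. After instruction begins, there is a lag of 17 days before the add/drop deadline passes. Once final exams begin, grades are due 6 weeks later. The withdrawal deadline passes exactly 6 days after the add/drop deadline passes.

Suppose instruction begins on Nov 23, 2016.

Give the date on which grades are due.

Instruction begins: Nov 23, 2016.
The add/drop deadline passes: Nov 23, 2016 + 17 days = Dec 10, 2016.
The withdrawal deadline passes: Dec 10, 2016 + 6 days = Dec 16, 2016.
The last day of instruction arrives: Dec 16, 2016 + 18 days = Jan 3, 2017.
Final exams begin: Jan 3, 2017 + 14 days = Jan 17, 2017.
Grades are due: Jan 17, 2017 + 6 weeks = Feb 28, 2017.

Feb 28, 2017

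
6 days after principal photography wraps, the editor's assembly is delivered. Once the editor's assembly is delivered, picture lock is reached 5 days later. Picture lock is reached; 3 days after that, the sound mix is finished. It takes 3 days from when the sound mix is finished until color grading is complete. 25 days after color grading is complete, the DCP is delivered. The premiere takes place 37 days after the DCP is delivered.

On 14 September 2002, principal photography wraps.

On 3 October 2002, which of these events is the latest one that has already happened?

Principal photography wraps: Sep 14, 2002.
The editor's assembly is delivered: Sep 14, 2002 + 6 days = Sep 20, 2002.
Picture lock is reached: Sep 20, 2002 + 5 days = Sep 25, 2002.
The sound mix is finished: Sep 25, 2002 + 3 days = Sep 28, 2002.
Color grading is complete: Sep 28, 2002 + 3 days = Oct 1, 2002.
The DCP is delivered: Oct 1, 2002 + 25 days = Oct 26, 2002.
The premiere takes place: Oct 26, 2002 + 37 days = Dec 2, 2002.
Oct 3, 2002 falls between when color grading is complete (Oct 1, 2002) and when the DCP is delivered (Oct 26, 2002).

Color grading is complete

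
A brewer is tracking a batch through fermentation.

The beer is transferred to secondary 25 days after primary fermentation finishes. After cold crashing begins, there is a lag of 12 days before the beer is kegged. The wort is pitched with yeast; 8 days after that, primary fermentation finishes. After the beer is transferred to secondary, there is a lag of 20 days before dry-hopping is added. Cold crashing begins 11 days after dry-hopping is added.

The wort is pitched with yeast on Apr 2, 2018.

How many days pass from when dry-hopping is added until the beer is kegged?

Causal path: dry-hopping is added → cold crashing begins → the beer is kegged.
Total delay along the path: 11 + 12 = 23 days.

23 days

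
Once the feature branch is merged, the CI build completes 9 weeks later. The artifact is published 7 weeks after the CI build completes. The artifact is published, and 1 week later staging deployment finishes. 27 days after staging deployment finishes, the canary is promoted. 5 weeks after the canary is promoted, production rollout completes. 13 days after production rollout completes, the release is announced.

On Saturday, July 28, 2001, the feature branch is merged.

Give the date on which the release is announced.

The feature branch is merged: Jul 28, 2001.
The CI build completes: Jul 28, 2001 + 9 weeks = Sep 29, 2001.
The artifact is published: Sep 29, 2001 + 7 weeks = Nov 17, 2001.
Staging deployment finishes: Nov 17, 2001 + 1 week = Nov 24, 2001.
The canary is promoted: Nov 24, 2001 + 27 days = Dec 21, 2001.
Production rollout completes: Dec 21, 2001 + 5 weeks = Jan 25, 2002.
The release is announced: Jan 25, 2002 + 13 days = Feb 7, 2002.

Thursday, February 7, 2002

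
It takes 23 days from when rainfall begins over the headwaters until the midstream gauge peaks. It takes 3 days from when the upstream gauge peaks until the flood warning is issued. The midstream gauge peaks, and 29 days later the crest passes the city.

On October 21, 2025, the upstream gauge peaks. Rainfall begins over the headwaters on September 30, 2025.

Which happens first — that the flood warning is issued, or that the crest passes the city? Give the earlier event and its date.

The upstream gauge peaks: Oct 21, 2025.
The flood warning is issued: Oct 21, 2025 + 3 days = Oct 24, 2025.
Rainfall begins over the headwaters: Sep 30, 2025.
The midstream gauge peaks: Sep 30, 2025 + 23 days = Oct 23, 2025.
The crest passes the city: Oct 23, 2025 + 29 days = Nov 21, 2025.
Comparing: the flood warning is issued on Oct 24, 2025 vs the crest passes the city on Nov 21, 2025. Earlier: the flood warning is issued.

The flood warning is issued — October 24, 2025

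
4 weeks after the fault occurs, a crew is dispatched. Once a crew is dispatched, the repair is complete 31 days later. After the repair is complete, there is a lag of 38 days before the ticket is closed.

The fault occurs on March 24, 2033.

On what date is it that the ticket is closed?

June 29, 2033

The fault occurs: Mar 24, 2033.
A crew is dispatched: Mar 24, 2033 + 4 weeks = Apr 21, 2033.
The repair is complete: Apr 21, 2033 + 31 days = May 22, 2033.
The ticket is closed: May 22, 2033 + 38 days = Jun 29, 2033.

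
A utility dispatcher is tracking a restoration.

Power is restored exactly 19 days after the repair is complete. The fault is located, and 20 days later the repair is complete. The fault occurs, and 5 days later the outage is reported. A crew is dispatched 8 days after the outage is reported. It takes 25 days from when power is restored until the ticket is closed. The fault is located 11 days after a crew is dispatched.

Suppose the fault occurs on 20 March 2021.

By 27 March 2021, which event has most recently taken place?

The outage is reported

The fault occurs: Mar 20, 2021.
The outage is reported: Mar 20, 2021 + 5 days = Mar 25, 2021.
A crew is dispatched: Mar 25, 2021 + 8 days = Apr 2, 2021.
The fault is located: Apr 2, 2021 + 11 days = Apr 13, 2021.
The repair is complete: Apr 13, 2021 + 20 days = May 3, 2021.
Power is restored: May 3, 2021 + 19 days = May 22, 2021.
The ticket is closed: May 22, 2021 + 25 days = Jun 16, 2021.
Mar 27, 2021 falls between when the outage is reported (Mar 25, 2021) and when a crew is dispatched (Apr 2, 2021).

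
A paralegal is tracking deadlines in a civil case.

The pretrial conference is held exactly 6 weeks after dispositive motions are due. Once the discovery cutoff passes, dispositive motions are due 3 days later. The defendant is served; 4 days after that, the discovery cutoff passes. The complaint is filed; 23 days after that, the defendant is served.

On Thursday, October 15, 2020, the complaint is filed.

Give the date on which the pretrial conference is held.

Saturday, December 26, 2020

The complaint is filed: Oct 15, 2020.
The defendant is served: Oct 15, 2020 + 23 days = Nov 7, 2020.
The discovery cutoff passes: Nov 7, 2020 + 4 days = Nov 11, 2020.
Dispositive motions are due: Nov 11, 2020 + 3 days = Nov 14, 2020.
The pretrial conference is held: Nov 14, 2020 + 6 weeks = Dec 26, 2020.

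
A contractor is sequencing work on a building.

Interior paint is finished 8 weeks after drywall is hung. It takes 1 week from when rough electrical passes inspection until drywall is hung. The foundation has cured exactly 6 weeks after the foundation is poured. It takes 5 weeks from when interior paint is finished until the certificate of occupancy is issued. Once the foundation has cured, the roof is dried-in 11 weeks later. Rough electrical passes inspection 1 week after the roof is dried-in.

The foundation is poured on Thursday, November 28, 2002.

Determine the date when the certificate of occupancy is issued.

Thursday, July 10, 2003

The foundation is poured: Nov 28, 2002.
The foundation has cured: Nov 28, 2002 + 6 weeks = Jan 9, 2003.
The roof is dried-in: Jan 9, 2003 + 11 weeks = Mar 27, 2003.
Rough electrical passes inspection: Mar 27, 2003 + 1 week = Apr 3, 2003.
Drywall is hung: Apr 3, 2003 + 1 week = Apr 10, 2003.
Interior paint is finished: Apr 10, 2003 + 8 weeks = Jun 5, 2003.
The certificate of occupancy is issued: Jun 5, 2003 + 5 weeks = Jul 10, 2003.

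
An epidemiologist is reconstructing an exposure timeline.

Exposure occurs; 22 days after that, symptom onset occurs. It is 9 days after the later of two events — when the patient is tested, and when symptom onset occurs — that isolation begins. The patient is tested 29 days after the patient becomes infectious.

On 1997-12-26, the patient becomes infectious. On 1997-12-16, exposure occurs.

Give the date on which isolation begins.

The patient becomes infectious: Dec 26, 1997.
The patient is tested: Dec 26, 1997 + 29 days = Jan 24, 1998.
Exposure occurs: Dec 16, 1997.
Symptom onset occurs: Dec 16, 1997 + 22 days = Jan 7, 1998.
Both prerequisites met — the patient is tested (Jan 24, 1998), symptom onset occurs (Jan 7, 1998); the later is Jan 24, 1998.
Isolation begins: Jan 24, 1998 + 9 days = Feb 2, 1998.

1998-02-02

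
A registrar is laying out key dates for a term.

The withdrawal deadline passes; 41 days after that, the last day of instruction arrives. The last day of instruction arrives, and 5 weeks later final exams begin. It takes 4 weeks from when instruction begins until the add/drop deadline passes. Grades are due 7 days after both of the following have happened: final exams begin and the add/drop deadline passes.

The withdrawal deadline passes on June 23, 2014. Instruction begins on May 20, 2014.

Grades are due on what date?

The withdrawal deadline passes: Jun 23, 2014.
The last day of instruction arrives: Jun 23, 2014 + 41 days = Aug 3, 2014.
Final exams begin: Aug 3, 2014 + 5 weeks = Sep 7, 2014.
Instruction begins: May 20, 2014.
The add/drop deadline passes: May 20, 2014 + 4 weeks = Jun 17, 2014.
Both prerequisites met — final exams begin (Sep 7, 2014), the add/drop deadline passes (Jun 17, 2014); the later is Sep 7, 2014.
Grades are due: Sep 7, 2014 + 7 days = Sep 14, 2014.

September 14, 2014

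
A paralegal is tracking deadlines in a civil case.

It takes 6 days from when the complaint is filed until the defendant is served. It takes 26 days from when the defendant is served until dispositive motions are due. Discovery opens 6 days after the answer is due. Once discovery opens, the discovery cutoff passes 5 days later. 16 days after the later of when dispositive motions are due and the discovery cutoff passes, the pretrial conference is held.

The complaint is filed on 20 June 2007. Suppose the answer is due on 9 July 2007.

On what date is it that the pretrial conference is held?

The complaint is filed: Jun 20, 2007.
The defendant is served: Jun 20, 2007 + 6 days = Jun 26, 2007.
Dispositive motions are due: Jun 26, 2007 + 26 days = Jul 22, 2007.
The answer is due: Jul 9, 2007.
Discovery opens: Jul 9, 2007 + 6 days = Jul 15, 2007.
The discovery cutoff passes: Jul 15, 2007 + 5 days = Jul 20, 2007.
Both prerequisites met — dispositive motions are due (Jul 22, 2007), the discovery cutoff passes (Jul 20, 2007); the later is Jul 22, 2007.
The pretrial conference is held: Jul 22, 2007 + 16 days = Aug 7, 2007.

7 August 2007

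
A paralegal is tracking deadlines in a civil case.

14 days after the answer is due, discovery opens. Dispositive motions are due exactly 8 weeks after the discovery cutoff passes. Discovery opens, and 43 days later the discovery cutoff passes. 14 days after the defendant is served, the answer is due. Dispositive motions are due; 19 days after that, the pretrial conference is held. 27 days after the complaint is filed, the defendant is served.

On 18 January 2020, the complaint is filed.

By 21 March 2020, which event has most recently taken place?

The complaint is filed: Jan 18, 2020.
The defendant is served: Jan 18, 2020 + 27 days = Feb 14, 2020.
The answer is due: Feb 14, 2020 + 14 days = Feb 28, 2020.
Discovery opens: Feb 28, 2020 + 14 days = Mar 13, 2020.
The discovery cutoff passes: Mar 13, 2020 + 43 days = Apr 25, 2020.
Dispositive motions are due: Apr 25, 2020 + 8 weeks = Jun 20, 2020.
The pretrial conference is held: Jun 20, 2020 + 19 days = Jul 9, 2020.
Mar 21, 2020 falls between when discovery opens (Mar 13, 2020) and when the discovery cutoff passes (Apr 25, 2020).

Discovery opens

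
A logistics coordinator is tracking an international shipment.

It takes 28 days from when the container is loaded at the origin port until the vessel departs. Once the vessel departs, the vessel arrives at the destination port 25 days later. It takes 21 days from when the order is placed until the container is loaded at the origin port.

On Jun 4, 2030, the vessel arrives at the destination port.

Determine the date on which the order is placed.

The vessel arrives at the destination port: Jun 4, 2030.
The vessel departs: Jun 4, 2030 − 25 days = May 10, 2030.
The container is loaded at the origin port: May 10, 2030 − 28 days = Apr 12, 2030.
The order is placed: Apr 12, 2030 − 21 days = Mar 22, 2030.

Mar 22, 2030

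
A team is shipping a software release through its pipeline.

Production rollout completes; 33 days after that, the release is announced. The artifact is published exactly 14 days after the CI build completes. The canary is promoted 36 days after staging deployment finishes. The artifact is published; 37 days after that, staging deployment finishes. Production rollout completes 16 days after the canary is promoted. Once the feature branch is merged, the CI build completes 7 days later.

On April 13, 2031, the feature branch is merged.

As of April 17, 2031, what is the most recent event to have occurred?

The feature branch is merged: Apr 13, 2031.
The CI build completes: Apr 13, 2031 + 7 days = Apr 20, 2031.
The artifact is published: Apr 20, 2031 + 14 days = May 4, 2031.
Staging deployment finishes: May 4, 2031 + 37 days = Jun 10, 2031.
The canary is promoted: Jun 10, 2031 + 36 days = Jul 16, 2031.
Production rollout completes: Jul 16, 2031 + 16 days = Aug 1, 2031.
The release is announced: Aug 1, 2031 + 33 days = Sep 3, 2031.
Apr 17, 2031 falls between when the feature branch is merged (Apr 13, 2031) and when the CI build completes (Apr 20, 2031).

The feature branch is merged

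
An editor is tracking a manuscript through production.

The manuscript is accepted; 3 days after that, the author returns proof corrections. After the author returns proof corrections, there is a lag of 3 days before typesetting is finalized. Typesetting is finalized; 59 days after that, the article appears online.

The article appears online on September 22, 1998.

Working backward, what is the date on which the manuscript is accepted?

The article appears online: Sep 22, 1998.
Typesetting is finalized: Sep 22, 1998 − 59 days = Jul 25, 1998.
The author returns proof corrections: Jul 25, 1998 − 3 days = Jul 22, 1998.
The manuscript is accepted: Jul 22, 1998 − 3 days = Jul 19, 1998.

July 19, 1998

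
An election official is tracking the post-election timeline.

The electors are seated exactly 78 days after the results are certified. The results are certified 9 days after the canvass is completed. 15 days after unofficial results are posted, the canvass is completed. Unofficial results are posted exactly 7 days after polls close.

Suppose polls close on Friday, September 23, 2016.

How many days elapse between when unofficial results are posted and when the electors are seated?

102 days

Causal path: unofficial results are posted → the canvass is completed → the results are certified → the electors are seated.
Total delay along the path: 15 + 9 + 78 = 102 days.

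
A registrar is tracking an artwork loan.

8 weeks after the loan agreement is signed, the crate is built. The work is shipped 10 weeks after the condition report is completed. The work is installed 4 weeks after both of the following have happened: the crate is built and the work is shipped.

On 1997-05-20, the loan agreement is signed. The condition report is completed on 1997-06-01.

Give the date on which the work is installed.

The loan agreement is signed: May 20, 1997.
The crate is built: May 20, 1997 + 8 weeks = Jul 15, 1997.
The condition report is completed: Jun 1, 1997.
The work is shipped: Jun 1, 1997 + 10 weeks = Aug 10, 1997.
Both prerequisites met — the crate is built (Jul 15, 1997), the work is shipped (Aug 10, 1997); the later is Aug 10, 1997.
The work is installed: Aug 10, 1997 + 4 weeks = Sep 7, 1997.

1997-09-07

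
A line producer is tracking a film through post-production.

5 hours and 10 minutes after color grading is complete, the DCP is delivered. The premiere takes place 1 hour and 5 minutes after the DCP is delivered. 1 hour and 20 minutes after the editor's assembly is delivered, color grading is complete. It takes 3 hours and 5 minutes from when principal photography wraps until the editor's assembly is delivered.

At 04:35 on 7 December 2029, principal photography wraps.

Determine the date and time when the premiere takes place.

Principal photography wraps: 04:35 Dec 7, 2029.
The editor's assembly is delivered: 04:35 Dec 7, 2029 + 3h05m = 07:40 Dec 7, 2029.
Color grading is complete: 07:40 Dec 7, 2029 + 1h20m = 09:00 Dec 7, 2029.
The DCP is delivered: 09:00 Dec 7, 2029 + 5h10m = 14:10 Dec 7, 2029.
The premiere takes place: 14:10 Dec 7, 2029 + 1h05m = 15:15 Dec 7, 2029.

15:15 on 7 December 2029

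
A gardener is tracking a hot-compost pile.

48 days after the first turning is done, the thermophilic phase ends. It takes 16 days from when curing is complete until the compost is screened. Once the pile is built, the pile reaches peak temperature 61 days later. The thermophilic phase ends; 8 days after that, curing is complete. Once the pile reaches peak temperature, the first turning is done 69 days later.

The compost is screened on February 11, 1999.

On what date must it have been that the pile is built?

The compost is screened: Feb 11, 1999.
Curing is complete: Feb 11, 1999 − 16 days = Jan 26, 1999.
The thermophilic phase ends: Jan 26, 1999 − 8 days = Jan 18, 1999.
The first turning is done: Jan 18, 1999 − 48 days = Dec 1, 1998.
The pile reaches peak temperature: Dec 1, 1998 − 69 days = Sep 23, 1998.
The pile is built: Sep 23, 1998 − 61 days = Jul 24, 1998.

July 24, 1998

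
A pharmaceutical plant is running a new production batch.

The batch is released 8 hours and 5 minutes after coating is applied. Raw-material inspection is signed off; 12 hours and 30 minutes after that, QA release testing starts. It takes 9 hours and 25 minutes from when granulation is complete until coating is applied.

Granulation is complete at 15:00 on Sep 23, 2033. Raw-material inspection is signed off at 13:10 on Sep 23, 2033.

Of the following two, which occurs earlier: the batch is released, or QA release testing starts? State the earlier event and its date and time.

QA release testing starts — 01:40 on Sep 24, 2033

Granulation is complete: 15:00 Sep 23, 2033.
Coating is applied: 15:00 Sep 23, 2033 + 9h25m = 00:25 Sep 24, 2033.
The batch is released: 00:25 Sep 24, 2033 + 8h05m = 08:30 Sep 24, 2033.
Raw-material inspection is signed off: 13:10 Sep 23, 2033.
QA release testing starts: 13:10 Sep 23, 2033 + 12h30m = 01:40 Sep 24, 2033.
Comparing: the batch is released at 08:30 Sep 24, 2033 vs QA release testing starts at 01:40 Sep 24, 2033. Earlier: QA release testing starts.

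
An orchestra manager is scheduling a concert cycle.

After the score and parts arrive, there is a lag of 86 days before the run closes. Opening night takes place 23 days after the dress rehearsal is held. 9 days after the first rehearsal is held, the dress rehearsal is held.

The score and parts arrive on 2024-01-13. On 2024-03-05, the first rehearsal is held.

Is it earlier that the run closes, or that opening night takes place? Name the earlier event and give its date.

Opening night takes place — 2024-04-06

The score and parts arrive: Jan 13, 2024.
The run closes: Jan 13, 2024 + 86 days = Apr 8, 2024.
The first rehearsal is held: Mar 5, 2024.
The dress rehearsal is held: Mar 5, 2024 + 9 days = Mar 14, 2024.
Opening night takes place: Mar 14, 2024 + 23 days = Apr 6, 2024.
Comparing: the run closes on Apr 8, 2024 vs opening night takes place on Apr 6, 2024. Earlier: opening night takes place.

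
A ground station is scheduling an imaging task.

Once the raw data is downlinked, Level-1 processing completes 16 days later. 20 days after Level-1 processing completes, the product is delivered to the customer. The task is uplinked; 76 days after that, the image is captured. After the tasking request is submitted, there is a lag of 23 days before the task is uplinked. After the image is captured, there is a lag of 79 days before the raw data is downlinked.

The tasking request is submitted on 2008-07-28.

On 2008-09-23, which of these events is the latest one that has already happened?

The tasking request is submitted: Jul 28, 2008.
The task is uplinked: Jul 28, 2008 + 23 days = Aug 20, 2008.
The image is captured: Aug 20, 2008 + 76 days = Nov 4, 2008.
The raw data is downlinked: Nov 4, 2008 + 79 days = Jan 22, 2009.
Level-1 processing completes: Jan 22, 2009 + 16 days = Feb 7, 2009.
The product is delivered to the customer: Feb 7, 2009 + 20 days = Feb 27, 2009.
Sep 23, 2008 falls between when the task is uplinked (Aug 20, 2008) and when the image is captured (Nov 4, 2008).

The task is uplinked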